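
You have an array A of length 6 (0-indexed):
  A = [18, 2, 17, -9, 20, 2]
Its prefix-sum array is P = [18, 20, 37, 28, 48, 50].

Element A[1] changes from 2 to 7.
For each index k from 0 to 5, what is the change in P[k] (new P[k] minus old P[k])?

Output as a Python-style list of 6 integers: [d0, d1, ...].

Answer: [0, 5, 5, 5, 5, 5]

Derivation:
Element change: A[1] 2 -> 7, delta = 5
For k < 1: P[k] unchanged, delta_P[k] = 0
For k >= 1: P[k] shifts by exactly 5
Delta array: [0, 5, 5, 5, 5, 5]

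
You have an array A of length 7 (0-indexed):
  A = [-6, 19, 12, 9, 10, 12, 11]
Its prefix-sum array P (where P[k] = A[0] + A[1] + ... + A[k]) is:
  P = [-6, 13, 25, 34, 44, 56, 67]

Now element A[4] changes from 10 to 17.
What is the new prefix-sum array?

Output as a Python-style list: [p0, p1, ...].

Change: A[4] 10 -> 17, delta = 7
P[k] for k < 4: unchanged (A[4] not included)
P[k] for k >= 4: shift by delta = 7
  P[0] = -6 + 0 = -6
  P[1] = 13 + 0 = 13
  P[2] = 25 + 0 = 25
  P[3] = 34 + 0 = 34
  P[4] = 44 + 7 = 51
  P[5] = 56 + 7 = 63
  P[6] = 67 + 7 = 74

Answer: [-6, 13, 25, 34, 51, 63, 74]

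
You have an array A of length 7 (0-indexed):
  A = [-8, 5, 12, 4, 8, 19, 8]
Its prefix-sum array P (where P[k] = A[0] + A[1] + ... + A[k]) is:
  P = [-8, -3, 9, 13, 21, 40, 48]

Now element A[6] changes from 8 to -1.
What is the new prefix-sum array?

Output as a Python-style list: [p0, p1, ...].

Answer: [-8, -3, 9, 13, 21, 40, 39]

Derivation:
Change: A[6] 8 -> -1, delta = -9
P[k] for k < 6: unchanged (A[6] not included)
P[k] for k >= 6: shift by delta = -9
  P[0] = -8 + 0 = -8
  P[1] = -3 + 0 = -3
  P[2] = 9 + 0 = 9
  P[3] = 13 + 0 = 13
  P[4] = 21 + 0 = 21
  P[5] = 40 + 0 = 40
  P[6] = 48 + -9 = 39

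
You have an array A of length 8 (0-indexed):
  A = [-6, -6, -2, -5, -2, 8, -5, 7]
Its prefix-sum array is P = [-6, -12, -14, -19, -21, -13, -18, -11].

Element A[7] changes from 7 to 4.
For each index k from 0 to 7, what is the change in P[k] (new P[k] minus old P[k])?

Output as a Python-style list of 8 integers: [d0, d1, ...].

Answer: [0, 0, 0, 0, 0, 0, 0, -3]

Derivation:
Element change: A[7] 7 -> 4, delta = -3
For k < 7: P[k] unchanged, delta_P[k] = 0
For k >= 7: P[k] shifts by exactly -3
Delta array: [0, 0, 0, 0, 0, 0, 0, -3]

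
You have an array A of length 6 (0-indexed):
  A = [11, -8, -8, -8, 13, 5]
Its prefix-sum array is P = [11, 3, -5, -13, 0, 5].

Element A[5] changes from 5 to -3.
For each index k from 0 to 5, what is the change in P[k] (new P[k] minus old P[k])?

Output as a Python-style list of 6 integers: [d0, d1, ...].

Answer: [0, 0, 0, 0, 0, -8]

Derivation:
Element change: A[5] 5 -> -3, delta = -8
For k < 5: P[k] unchanged, delta_P[k] = 0
For k >= 5: P[k] shifts by exactly -8
Delta array: [0, 0, 0, 0, 0, -8]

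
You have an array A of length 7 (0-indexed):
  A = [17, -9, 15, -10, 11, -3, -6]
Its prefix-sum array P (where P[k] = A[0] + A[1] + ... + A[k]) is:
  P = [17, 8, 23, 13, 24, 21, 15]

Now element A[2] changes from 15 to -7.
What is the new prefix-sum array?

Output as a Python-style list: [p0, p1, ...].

Change: A[2] 15 -> -7, delta = -22
P[k] for k < 2: unchanged (A[2] not included)
P[k] for k >= 2: shift by delta = -22
  P[0] = 17 + 0 = 17
  P[1] = 8 + 0 = 8
  P[2] = 23 + -22 = 1
  P[3] = 13 + -22 = -9
  P[4] = 24 + -22 = 2
  P[5] = 21 + -22 = -1
  P[6] = 15 + -22 = -7

Answer: [17, 8, 1, -9, 2, -1, -7]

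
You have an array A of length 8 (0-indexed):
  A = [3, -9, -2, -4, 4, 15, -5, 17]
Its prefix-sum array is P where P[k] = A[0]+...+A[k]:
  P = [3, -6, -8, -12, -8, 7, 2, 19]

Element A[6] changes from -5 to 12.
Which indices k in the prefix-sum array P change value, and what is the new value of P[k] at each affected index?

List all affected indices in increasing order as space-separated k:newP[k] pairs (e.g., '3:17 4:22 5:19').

Answer: 6:19 7:36

Derivation:
P[k] = A[0] + ... + A[k]
P[k] includes A[6] iff k >= 6
Affected indices: 6, 7, ..., 7; delta = 17
  P[6]: 2 + 17 = 19
  P[7]: 19 + 17 = 36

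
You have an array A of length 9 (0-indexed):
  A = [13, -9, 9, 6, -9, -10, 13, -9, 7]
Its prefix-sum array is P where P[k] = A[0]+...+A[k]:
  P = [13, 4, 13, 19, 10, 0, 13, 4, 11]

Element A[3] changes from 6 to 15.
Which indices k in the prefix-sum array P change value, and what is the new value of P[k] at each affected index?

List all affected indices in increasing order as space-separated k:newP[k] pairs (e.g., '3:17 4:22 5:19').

P[k] = A[0] + ... + A[k]
P[k] includes A[3] iff k >= 3
Affected indices: 3, 4, ..., 8; delta = 9
  P[3]: 19 + 9 = 28
  P[4]: 10 + 9 = 19
  P[5]: 0 + 9 = 9
  P[6]: 13 + 9 = 22
  P[7]: 4 + 9 = 13
  P[8]: 11 + 9 = 20

Answer: 3:28 4:19 5:9 6:22 7:13 8:20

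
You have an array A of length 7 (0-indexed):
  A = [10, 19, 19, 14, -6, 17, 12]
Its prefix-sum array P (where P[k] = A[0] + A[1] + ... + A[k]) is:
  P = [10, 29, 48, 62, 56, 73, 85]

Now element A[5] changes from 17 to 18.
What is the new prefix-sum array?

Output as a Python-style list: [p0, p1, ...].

Change: A[5] 17 -> 18, delta = 1
P[k] for k < 5: unchanged (A[5] not included)
P[k] for k >= 5: shift by delta = 1
  P[0] = 10 + 0 = 10
  P[1] = 29 + 0 = 29
  P[2] = 48 + 0 = 48
  P[3] = 62 + 0 = 62
  P[4] = 56 + 0 = 56
  P[5] = 73 + 1 = 74
  P[6] = 85 + 1 = 86

Answer: [10, 29, 48, 62, 56, 74, 86]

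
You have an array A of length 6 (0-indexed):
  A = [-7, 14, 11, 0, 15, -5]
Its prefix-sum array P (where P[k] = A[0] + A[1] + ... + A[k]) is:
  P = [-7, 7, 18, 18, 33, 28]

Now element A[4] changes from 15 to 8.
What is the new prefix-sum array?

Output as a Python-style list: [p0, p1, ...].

Answer: [-7, 7, 18, 18, 26, 21]

Derivation:
Change: A[4] 15 -> 8, delta = -7
P[k] for k < 4: unchanged (A[4] not included)
P[k] for k >= 4: shift by delta = -7
  P[0] = -7 + 0 = -7
  P[1] = 7 + 0 = 7
  P[2] = 18 + 0 = 18
  P[3] = 18 + 0 = 18
  P[4] = 33 + -7 = 26
  P[5] = 28 + -7 = 21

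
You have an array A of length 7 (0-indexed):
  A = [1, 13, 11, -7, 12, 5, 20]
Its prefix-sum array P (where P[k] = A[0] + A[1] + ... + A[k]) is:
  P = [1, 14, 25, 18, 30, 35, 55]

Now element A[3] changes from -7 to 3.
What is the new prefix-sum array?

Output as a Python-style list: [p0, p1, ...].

Change: A[3] -7 -> 3, delta = 10
P[k] for k < 3: unchanged (A[3] not included)
P[k] for k >= 3: shift by delta = 10
  P[0] = 1 + 0 = 1
  P[1] = 14 + 0 = 14
  P[2] = 25 + 0 = 25
  P[3] = 18 + 10 = 28
  P[4] = 30 + 10 = 40
  P[5] = 35 + 10 = 45
  P[6] = 55 + 10 = 65

Answer: [1, 14, 25, 28, 40, 45, 65]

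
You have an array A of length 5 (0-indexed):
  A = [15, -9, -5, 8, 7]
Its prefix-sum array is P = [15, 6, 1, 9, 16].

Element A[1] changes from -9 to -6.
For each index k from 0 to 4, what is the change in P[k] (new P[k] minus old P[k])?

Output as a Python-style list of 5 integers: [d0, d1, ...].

Element change: A[1] -9 -> -6, delta = 3
For k < 1: P[k] unchanged, delta_P[k] = 0
For k >= 1: P[k] shifts by exactly 3
Delta array: [0, 3, 3, 3, 3]

Answer: [0, 3, 3, 3, 3]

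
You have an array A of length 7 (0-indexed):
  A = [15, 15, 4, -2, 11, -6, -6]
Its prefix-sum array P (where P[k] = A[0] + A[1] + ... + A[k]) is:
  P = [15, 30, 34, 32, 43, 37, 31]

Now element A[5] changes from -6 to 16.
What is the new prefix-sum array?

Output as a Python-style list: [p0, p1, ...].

Answer: [15, 30, 34, 32, 43, 59, 53]

Derivation:
Change: A[5] -6 -> 16, delta = 22
P[k] for k < 5: unchanged (A[5] not included)
P[k] for k >= 5: shift by delta = 22
  P[0] = 15 + 0 = 15
  P[1] = 30 + 0 = 30
  P[2] = 34 + 0 = 34
  P[3] = 32 + 0 = 32
  P[4] = 43 + 0 = 43
  P[5] = 37 + 22 = 59
  P[6] = 31 + 22 = 53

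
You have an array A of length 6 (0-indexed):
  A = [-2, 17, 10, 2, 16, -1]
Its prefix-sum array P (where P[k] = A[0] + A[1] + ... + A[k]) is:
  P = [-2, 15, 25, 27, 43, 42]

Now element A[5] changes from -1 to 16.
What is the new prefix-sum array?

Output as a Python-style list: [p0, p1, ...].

Change: A[5] -1 -> 16, delta = 17
P[k] for k < 5: unchanged (A[5] not included)
P[k] for k >= 5: shift by delta = 17
  P[0] = -2 + 0 = -2
  P[1] = 15 + 0 = 15
  P[2] = 25 + 0 = 25
  P[3] = 27 + 0 = 27
  P[4] = 43 + 0 = 43
  P[5] = 42 + 17 = 59

Answer: [-2, 15, 25, 27, 43, 59]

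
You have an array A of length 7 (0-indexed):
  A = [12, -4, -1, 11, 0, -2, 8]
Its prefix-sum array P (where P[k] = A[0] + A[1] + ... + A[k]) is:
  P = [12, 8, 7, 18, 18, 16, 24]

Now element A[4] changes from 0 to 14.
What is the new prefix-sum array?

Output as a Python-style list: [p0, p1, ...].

Answer: [12, 8, 7, 18, 32, 30, 38]

Derivation:
Change: A[4] 0 -> 14, delta = 14
P[k] for k < 4: unchanged (A[4] not included)
P[k] for k >= 4: shift by delta = 14
  P[0] = 12 + 0 = 12
  P[1] = 8 + 0 = 8
  P[2] = 7 + 0 = 7
  P[3] = 18 + 0 = 18
  P[4] = 18 + 14 = 32
  P[5] = 16 + 14 = 30
  P[6] = 24 + 14 = 38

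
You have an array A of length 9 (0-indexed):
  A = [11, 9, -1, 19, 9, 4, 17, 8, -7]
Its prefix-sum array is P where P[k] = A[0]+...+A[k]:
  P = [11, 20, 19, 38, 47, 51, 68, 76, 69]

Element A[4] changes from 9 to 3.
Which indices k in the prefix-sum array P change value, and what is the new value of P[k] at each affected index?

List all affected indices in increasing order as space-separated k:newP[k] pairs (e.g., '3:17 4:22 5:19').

P[k] = A[0] + ... + A[k]
P[k] includes A[4] iff k >= 4
Affected indices: 4, 5, ..., 8; delta = -6
  P[4]: 47 + -6 = 41
  P[5]: 51 + -6 = 45
  P[6]: 68 + -6 = 62
  P[7]: 76 + -6 = 70
  P[8]: 69 + -6 = 63

Answer: 4:41 5:45 6:62 7:70 8:63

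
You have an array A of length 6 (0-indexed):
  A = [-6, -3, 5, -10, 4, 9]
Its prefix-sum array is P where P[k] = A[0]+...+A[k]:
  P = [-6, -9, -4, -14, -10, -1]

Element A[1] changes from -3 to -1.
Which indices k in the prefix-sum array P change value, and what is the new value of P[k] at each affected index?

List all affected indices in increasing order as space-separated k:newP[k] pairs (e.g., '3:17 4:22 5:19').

Answer: 1:-7 2:-2 3:-12 4:-8 5:1

Derivation:
P[k] = A[0] + ... + A[k]
P[k] includes A[1] iff k >= 1
Affected indices: 1, 2, ..., 5; delta = 2
  P[1]: -9 + 2 = -7
  P[2]: -4 + 2 = -2
  P[3]: -14 + 2 = -12
  P[4]: -10 + 2 = -8
  P[5]: -1 + 2 = 1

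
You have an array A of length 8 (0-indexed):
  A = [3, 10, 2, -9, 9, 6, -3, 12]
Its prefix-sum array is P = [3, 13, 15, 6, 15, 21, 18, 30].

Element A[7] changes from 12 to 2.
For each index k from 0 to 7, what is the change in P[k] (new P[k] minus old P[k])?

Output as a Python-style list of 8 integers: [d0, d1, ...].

Element change: A[7] 12 -> 2, delta = -10
For k < 7: P[k] unchanged, delta_P[k] = 0
For k >= 7: P[k] shifts by exactly -10
Delta array: [0, 0, 0, 0, 0, 0, 0, -10]

Answer: [0, 0, 0, 0, 0, 0, 0, -10]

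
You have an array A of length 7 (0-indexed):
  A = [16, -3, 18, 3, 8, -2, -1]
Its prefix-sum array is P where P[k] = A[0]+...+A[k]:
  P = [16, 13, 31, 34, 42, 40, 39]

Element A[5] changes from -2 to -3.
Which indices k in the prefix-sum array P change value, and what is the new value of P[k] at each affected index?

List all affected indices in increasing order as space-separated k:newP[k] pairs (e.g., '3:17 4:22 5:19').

P[k] = A[0] + ... + A[k]
P[k] includes A[5] iff k >= 5
Affected indices: 5, 6, ..., 6; delta = -1
  P[5]: 40 + -1 = 39
  P[6]: 39 + -1 = 38

Answer: 5:39 6:38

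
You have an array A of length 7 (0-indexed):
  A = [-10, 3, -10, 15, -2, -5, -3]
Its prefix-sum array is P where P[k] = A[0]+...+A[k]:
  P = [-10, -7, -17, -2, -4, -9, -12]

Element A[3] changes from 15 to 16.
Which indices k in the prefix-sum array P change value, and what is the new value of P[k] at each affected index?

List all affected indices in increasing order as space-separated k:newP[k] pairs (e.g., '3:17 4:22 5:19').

P[k] = A[0] + ... + A[k]
P[k] includes A[3] iff k >= 3
Affected indices: 3, 4, ..., 6; delta = 1
  P[3]: -2 + 1 = -1
  P[4]: -4 + 1 = -3
  P[5]: -9 + 1 = -8
  P[6]: -12 + 1 = -11

Answer: 3:-1 4:-3 5:-8 6:-11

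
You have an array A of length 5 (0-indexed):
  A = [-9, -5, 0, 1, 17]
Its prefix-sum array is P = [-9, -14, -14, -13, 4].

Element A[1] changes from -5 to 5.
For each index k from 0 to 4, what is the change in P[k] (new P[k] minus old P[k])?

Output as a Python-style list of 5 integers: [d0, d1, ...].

Answer: [0, 10, 10, 10, 10]

Derivation:
Element change: A[1] -5 -> 5, delta = 10
For k < 1: P[k] unchanged, delta_P[k] = 0
For k >= 1: P[k] shifts by exactly 10
Delta array: [0, 10, 10, 10, 10]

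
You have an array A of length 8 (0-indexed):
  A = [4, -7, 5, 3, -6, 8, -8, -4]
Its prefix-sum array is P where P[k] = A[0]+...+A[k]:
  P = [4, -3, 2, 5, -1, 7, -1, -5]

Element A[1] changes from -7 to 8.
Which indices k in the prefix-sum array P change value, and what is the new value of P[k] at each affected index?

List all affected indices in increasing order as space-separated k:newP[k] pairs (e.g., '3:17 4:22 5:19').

P[k] = A[0] + ... + A[k]
P[k] includes A[1] iff k >= 1
Affected indices: 1, 2, ..., 7; delta = 15
  P[1]: -3 + 15 = 12
  P[2]: 2 + 15 = 17
  P[3]: 5 + 15 = 20
  P[4]: -1 + 15 = 14
  P[5]: 7 + 15 = 22
  P[6]: -1 + 15 = 14
  P[7]: -5 + 15 = 10

Answer: 1:12 2:17 3:20 4:14 5:22 6:14 7:10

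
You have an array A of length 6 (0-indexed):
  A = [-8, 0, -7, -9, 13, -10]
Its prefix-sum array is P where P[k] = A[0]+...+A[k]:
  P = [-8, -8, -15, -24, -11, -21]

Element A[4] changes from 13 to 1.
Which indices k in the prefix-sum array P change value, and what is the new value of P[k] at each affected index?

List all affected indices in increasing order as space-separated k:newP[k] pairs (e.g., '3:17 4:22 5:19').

P[k] = A[0] + ... + A[k]
P[k] includes A[4] iff k >= 4
Affected indices: 4, 5, ..., 5; delta = -12
  P[4]: -11 + -12 = -23
  P[5]: -21 + -12 = -33

Answer: 4:-23 5:-33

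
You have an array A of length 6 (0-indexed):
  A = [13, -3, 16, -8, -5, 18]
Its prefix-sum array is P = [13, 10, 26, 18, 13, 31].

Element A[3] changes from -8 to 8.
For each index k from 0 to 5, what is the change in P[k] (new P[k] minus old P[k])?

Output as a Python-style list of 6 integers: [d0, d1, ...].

Element change: A[3] -8 -> 8, delta = 16
For k < 3: P[k] unchanged, delta_P[k] = 0
For k >= 3: P[k] shifts by exactly 16
Delta array: [0, 0, 0, 16, 16, 16]

Answer: [0, 0, 0, 16, 16, 16]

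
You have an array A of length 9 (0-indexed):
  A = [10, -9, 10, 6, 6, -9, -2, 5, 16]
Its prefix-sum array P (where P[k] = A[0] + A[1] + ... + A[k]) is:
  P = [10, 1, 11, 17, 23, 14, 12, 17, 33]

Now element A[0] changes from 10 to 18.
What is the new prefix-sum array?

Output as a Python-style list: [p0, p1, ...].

Change: A[0] 10 -> 18, delta = 8
P[k] for k < 0: unchanged (A[0] not included)
P[k] for k >= 0: shift by delta = 8
  P[0] = 10 + 8 = 18
  P[1] = 1 + 8 = 9
  P[2] = 11 + 8 = 19
  P[3] = 17 + 8 = 25
  P[4] = 23 + 8 = 31
  P[5] = 14 + 8 = 22
  P[6] = 12 + 8 = 20
  P[7] = 17 + 8 = 25
  P[8] = 33 + 8 = 41

Answer: [18, 9, 19, 25, 31, 22, 20, 25, 41]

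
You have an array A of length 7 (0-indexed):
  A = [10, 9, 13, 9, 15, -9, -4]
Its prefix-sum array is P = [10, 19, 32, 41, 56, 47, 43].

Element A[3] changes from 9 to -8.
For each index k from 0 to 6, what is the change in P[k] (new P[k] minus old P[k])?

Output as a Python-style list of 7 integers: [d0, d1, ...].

Element change: A[3] 9 -> -8, delta = -17
For k < 3: P[k] unchanged, delta_P[k] = 0
For k >= 3: P[k] shifts by exactly -17
Delta array: [0, 0, 0, -17, -17, -17, -17]

Answer: [0, 0, 0, -17, -17, -17, -17]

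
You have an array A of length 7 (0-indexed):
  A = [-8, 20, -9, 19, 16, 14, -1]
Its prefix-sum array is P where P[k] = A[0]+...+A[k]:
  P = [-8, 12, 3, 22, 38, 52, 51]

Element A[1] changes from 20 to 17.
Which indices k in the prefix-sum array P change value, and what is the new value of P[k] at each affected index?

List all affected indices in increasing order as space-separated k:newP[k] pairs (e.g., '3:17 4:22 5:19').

P[k] = A[0] + ... + A[k]
P[k] includes A[1] iff k >= 1
Affected indices: 1, 2, ..., 6; delta = -3
  P[1]: 12 + -3 = 9
  P[2]: 3 + -3 = 0
  P[3]: 22 + -3 = 19
  P[4]: 38 + -3 = 35
  P[5]: 52 + -3 = 49
  P[6]: 51 + -3 = 48

Answer: 1:9 2:0 3:19 4:35 5:49 6:48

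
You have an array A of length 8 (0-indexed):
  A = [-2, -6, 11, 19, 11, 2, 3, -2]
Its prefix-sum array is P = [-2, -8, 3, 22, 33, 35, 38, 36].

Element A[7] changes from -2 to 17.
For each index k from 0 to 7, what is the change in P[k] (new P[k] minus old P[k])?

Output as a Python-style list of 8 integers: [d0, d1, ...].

Answer: [0, 0, 0, 0, 0, 0, 0, 19]

Derivation:
Element change: A[7] -2 -> 17, delta = 19
For k < 7: P[k] unchanged, delta_P[k] = 0
For k >= 7: P[k] shifts by exactly 19
Delta array: [0, 0, 0, 0, 0, 0, 0, 19]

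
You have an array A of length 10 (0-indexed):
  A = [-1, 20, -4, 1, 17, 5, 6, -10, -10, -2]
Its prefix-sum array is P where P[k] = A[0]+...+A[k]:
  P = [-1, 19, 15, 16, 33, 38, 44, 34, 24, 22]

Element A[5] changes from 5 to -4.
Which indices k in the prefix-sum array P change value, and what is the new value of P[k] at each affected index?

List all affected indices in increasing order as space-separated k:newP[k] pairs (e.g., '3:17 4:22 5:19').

P[k] = A[0] + ... + A[k]
P[k] includes A[5] iff k >= 5
Affected indices: 5, 6, ..., 9; delta = -9
  P[5]: 38 + -9 = 29
  P[6]: 44 + -9 = 35
  P[7]: 34 + -9 = 25
  P[8]: 24 + -9 = 15
  P[9]: 22 + -9 = 13

Answer: 5:29 6:35 7:25 8:15 9:13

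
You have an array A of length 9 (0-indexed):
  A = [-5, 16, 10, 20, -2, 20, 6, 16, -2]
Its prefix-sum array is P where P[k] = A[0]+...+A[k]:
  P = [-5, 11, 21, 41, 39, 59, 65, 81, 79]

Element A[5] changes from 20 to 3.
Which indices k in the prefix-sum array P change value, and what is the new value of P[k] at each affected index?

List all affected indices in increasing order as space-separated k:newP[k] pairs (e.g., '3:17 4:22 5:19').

P[k] = A[0] + ... + A[k]
P[k] includes A[5] iff k >= 5
Affected indices: 5, 6, ..., 8; delta = -17
  P[5]: 59 + -17 = 42
  P[6]: 65 + -17 = 48
  P[7]: 81 + -17 = 64
  P[8]: 79 + -17 = 62

Answer: 5:42 6:48 7:64 8:62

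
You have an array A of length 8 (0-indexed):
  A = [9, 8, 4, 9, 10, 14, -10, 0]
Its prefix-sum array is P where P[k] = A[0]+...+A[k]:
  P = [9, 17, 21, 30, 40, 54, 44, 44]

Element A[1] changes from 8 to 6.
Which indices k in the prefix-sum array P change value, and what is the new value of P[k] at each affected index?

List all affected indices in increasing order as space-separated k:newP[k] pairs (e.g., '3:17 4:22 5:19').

P[k] = A[0] + ... + A[k]
P[k] includes A[1] iff k >= 1
Affected indices: 1, 2, ..., 7; delta = -2
  P[1]: 17 + -2 = 15
  P[2]: 21 + -2 = 19
  P[3]: 30 + -2 = 28
  P[4]: 40 + -2 = 38
  P[5]: 54 + -2 = 52
  P[6]: 44 + -2 = 42
  P[7]: 44 + -2 = 42

Answer: 1:15 2:19 3:28 4:38 5:52 6:42 7:42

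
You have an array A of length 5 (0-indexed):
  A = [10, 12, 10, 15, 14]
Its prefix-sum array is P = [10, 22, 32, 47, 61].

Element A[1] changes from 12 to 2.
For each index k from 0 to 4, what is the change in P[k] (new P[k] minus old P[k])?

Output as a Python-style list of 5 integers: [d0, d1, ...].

Answer: [0, -10, -10, -10, -10]

Derivation:
Element change: A[1] 12 -> 2, delta = -10
For k < 1: P[k] unchanged, delta_P[k] = 0
For k >= 1: P[k] shifts by exactly -10
Delta array: [0, -10, -10, -10, -10]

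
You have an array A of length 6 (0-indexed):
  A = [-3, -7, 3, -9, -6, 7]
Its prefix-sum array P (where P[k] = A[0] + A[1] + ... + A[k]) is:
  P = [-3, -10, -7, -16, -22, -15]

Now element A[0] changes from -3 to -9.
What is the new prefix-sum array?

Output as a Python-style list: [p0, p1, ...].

Answer: [-9, -16, -13, -22, -28, -21]

Derivation:
Change: A[0] -3 -> -9, delta = -6
P[k] for k < 0: unchanged (A[0] not included)
P[k] for k >= 0: shift by delta = -6
  P[0] = -3 + -6 = -9
  P[1] = -10 + -6 = -16
  P[2] = -7 + -6 = -13
  P[3] = -16 + -6 = -22
  P[4] = -22 + -6 = -28
  P[5] = -15 + -6 = -21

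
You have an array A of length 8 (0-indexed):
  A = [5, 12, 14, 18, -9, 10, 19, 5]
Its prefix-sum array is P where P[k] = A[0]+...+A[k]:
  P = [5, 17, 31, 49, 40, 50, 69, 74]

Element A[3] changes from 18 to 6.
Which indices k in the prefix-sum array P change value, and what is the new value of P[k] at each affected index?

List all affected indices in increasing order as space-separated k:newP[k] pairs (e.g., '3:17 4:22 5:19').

P[k] = A[0] + ... + A[k]
P[k] includes A[3] iff k >= 3
Affected indices: 3, 4, ..., 7; delta = -12
  P[3]: 49 + -12 = 37
  P[4]: 40 + -12 = 28
  P[5]: 50 + -12 = 38
  P[6]: 69 + -12 = 57
  P[7]: 74 + -12 = 62

Answer: 3:37 4:28 5:38 6:57 7:62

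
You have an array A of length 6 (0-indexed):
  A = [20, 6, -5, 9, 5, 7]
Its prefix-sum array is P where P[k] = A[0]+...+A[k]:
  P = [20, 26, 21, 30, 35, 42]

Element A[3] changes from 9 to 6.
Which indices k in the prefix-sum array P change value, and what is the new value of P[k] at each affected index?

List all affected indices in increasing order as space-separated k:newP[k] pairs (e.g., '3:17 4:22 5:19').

Answer: 3:27 4:32 5:39

Derivation:
P[k] = A[0] + ... + A[k]
P[k] includes A[3] iff k >= 3
Affected indices: 3, 4, ..., 5; delta = -3
  P[3]: 30 + -3 = 27
  P[4]: 35 + -3 = 32
  P[5]: 42 + -3 = 39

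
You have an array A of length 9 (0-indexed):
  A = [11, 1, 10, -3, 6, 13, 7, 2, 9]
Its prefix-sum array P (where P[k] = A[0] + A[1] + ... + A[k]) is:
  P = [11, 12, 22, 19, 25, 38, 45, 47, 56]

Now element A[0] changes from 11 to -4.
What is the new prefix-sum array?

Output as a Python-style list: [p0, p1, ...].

Change: A[0] 11 -> -4, delta = -15
P[k] for k < 0: unchanged (A[0] not included)
P[k] for k >= 0: shift by delta = -15
  P[0] = 11 + -15 = -4
  P[1] = 12 + -15 = -3
  P[2] = 22 + -15 = 7
  P[3] = 19 + -15 = 4
  P[4] = 25 + -15 = 10
  P[5] = 38 + -15 = 23
  P[6] = 45 + -15 = 30
  P[7] = 47 + -15 = 32
  P[8] = 56 + -15 = 41

Answer: [-4, -3, 7, 4, 10, 23, 30, 32, 41]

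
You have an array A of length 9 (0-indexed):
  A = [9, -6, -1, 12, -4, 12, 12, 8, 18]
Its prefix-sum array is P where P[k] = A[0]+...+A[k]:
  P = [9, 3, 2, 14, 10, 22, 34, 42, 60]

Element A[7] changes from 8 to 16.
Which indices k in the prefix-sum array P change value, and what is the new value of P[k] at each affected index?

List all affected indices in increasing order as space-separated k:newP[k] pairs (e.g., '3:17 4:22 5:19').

P[k] = A[0] + ... + A[k]
P[k] includes A[7] iff k >= 7
Affected indices: 7, 8, ..., 8; delta = 8
  P[7]: 42 + 8 = 50
  P[8]: 60 + 8 = 68

Answer: 7:50 8:68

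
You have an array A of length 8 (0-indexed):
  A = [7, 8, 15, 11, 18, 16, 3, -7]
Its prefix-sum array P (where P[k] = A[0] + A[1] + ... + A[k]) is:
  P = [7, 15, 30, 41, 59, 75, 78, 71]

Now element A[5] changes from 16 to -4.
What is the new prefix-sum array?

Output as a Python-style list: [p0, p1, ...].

Change: A[5] 16 -> -4, delta = -20
P[k] for k < 5: unchanged (A[5] not included)
P[k] for k >= 5: shift by delta = -20
  P[0] = 7 + 0 = 7
  P[1] = 15 + 0 = 15
  P[2] = 30 + 0 = 30
  P[3] = 41 + 0 = 41
  P[4] = 59 + 0 = 59
  P[5] = 75 + -20 = 55
  P[6] = 78 + -20 = 58
  P[7] = 71 + -20 = 51

Answer: [7, 15, 30, 41, 59, 55, 58, 51]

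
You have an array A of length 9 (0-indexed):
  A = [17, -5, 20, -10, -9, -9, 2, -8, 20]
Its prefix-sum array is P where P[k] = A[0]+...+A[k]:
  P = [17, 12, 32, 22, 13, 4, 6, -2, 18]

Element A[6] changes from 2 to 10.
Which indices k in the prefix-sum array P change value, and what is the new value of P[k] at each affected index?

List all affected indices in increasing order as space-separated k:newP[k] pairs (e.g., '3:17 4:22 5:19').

Answer: 6:14 7:6 8:26

Derivation:
P[k] = A[0] + ... + A[k]
P[k] includes A[6] iff k >= 6
Affected indices: 6, 7, ..., 8; delta = 8
  P[6]: 6 + 8 = 14
  P[7]: -2 + 8 = 6
  P[8]: 18 + 8 = 26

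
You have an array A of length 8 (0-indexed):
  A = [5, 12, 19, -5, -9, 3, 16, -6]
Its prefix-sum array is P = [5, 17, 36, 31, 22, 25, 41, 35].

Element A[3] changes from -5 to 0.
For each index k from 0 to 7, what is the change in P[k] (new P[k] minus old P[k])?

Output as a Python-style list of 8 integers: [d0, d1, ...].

Element change: A[3] -5 -> 0, delta = 5
For k < 3: P[k] unchanged, delta_P[k] = 0
For k >= 3: P[k] shifts by exactly 5
Delta array: [0, 0, 0, 5, 5, 5, 5, 5]

Answer: [0, 0, 0, 5, 5, 5, 5, 5]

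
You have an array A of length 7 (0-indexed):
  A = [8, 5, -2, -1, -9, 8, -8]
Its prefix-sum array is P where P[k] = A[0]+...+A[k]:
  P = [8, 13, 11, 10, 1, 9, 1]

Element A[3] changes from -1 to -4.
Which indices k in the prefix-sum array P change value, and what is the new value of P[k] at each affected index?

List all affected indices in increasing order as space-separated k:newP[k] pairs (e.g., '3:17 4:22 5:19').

P[k] = A[0] + ... + A[k]
P[k] includes A[3] iff k >= 3
Affected indices: 3, 4, ..., 6; delta = -3
  P[3]: 10 + -3 = 7
  P[4]: 1 + -3 = -2
  P[5]: 9 + -3 = 6
  P[6]: 1 + -3 = -2

Answer: 3:7 4:-2 5:6 6:-2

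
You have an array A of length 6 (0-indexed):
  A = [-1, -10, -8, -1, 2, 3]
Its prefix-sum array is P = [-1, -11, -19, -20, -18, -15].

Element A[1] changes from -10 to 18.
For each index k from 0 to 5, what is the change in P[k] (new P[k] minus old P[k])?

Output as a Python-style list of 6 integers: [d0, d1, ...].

Answer: [0, 28, 28, 28, 28, 28]

Derivation:
Element change: A[1] -10 -> 18, delta = 28
For k < 1: P[k] unchanged, delta_P[k] = 0
For k >= 1: P[k] shifts by exactly 28
Delta array: [0, 28, 28, 28, 28, 28]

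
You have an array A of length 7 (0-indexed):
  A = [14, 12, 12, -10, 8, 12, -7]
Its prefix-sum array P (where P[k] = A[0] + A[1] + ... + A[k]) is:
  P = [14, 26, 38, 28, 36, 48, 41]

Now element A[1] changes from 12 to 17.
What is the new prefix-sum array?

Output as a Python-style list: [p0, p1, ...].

Change: A[1] 12 -> 17, delta = 5
P[k] for k < 1: unchanged (A[1] not included)
P[k] for k >= 1: shift by delta = 5
  P[0] = 14 + 0 = 14
  P[1] = 26 + 5 = 31
  P[2] = 38 + 5 = 43
  P[3] = 28 + 5 = 33
  P[4] = 36 + 5 = 41
  P[5] = 48 + 5 = 53
  P[6] = 41 + 5 = 46

Answer: [14, 31, 43, 33, 41, 53, 46]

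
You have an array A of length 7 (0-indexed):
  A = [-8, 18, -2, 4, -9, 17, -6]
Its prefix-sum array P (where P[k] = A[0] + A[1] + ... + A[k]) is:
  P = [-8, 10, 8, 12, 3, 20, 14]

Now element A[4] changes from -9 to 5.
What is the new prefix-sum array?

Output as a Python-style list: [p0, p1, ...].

Change: A[4] -9 -> 5, delta = 14
P[k] for k < 4: unchanged (A[4] not included)
P[k] for k >= 4: shift by delta = 14
  P[0] = -8 + 0 = -8
  P[1] = 10 + 0 = 10
  P[2] = 8 + 0 = 8
  P[3] = 12 + 0 = 12
  P[4] = 3 + 14 = 17
  P[5] = 20 + 14 = 34
  P[6] = 14 + 14 = 28

Answer: [-8, 10, 8, 12, 17, 34, 28]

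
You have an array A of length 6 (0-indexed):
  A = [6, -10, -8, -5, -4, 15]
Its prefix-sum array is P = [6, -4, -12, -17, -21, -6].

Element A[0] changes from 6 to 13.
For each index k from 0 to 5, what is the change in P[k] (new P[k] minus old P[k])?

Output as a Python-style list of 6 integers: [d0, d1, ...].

Answer: [7, 7, 7, 7, 7, 7]

Derivation:
Element change: A[0] 6 -> 13, delta = 7
For k < 0: P[k] unchanged, delta_P[k] = 0
For k >= 0: P[k] shifts by exactly 7
Delta array: [7, 7, 7, 7, 7, 7]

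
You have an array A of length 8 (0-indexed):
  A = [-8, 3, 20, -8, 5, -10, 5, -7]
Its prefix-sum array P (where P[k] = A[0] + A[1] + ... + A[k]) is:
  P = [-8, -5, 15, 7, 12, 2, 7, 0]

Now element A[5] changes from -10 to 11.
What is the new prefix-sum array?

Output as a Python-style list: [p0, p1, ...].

Answer: [-8, -5, 15, 7, 12, 23, 28, 21]

Derivation:
Change: A[5] -10 -> 11, delta = 21
P[k] for k < 5: unchanged (A[5] not included)
P[k] for k >= 5: shift by delta = 21
  P[0] = -8 + 0 = -8
  P[1] = -5 + 0 = -5
  P[2] = 15 + 0 = 15
  P[3] = 7 + 0 = 7
  P[4] = 12 + 0 = 12
  P[5] = 2 + 21 = 23
  P[6] = 7 + 21 = 28
  P[7] = 0 + 21 = 21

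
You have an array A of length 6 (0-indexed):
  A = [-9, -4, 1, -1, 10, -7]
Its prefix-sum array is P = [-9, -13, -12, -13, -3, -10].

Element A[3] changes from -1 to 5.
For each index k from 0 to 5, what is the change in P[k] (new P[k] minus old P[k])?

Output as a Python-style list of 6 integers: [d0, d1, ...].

Element change: A[3] -1 -> 5, delta = 6
For k < 3: P[k] unchanged, delta_P[k] = 0
For k >= 3: P[k] shifts by exactly 6
Delta array: [0, 0, 0, 6, 6, 6]

Answer: [0, 0, 0, 6, 6, 6]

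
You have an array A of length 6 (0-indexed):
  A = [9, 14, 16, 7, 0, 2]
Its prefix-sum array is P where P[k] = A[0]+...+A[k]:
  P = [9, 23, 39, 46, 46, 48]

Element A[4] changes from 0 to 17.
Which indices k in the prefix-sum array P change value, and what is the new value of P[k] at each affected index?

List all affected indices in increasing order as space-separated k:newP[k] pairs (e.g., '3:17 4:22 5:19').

Answer: 4:63 5:65

Derivation:
P[k] = A[0] + ... + A[k]
P[k] includes A[4] iff k >= 4
Affected indices: 4, 5, ..., 5; delta = 17
  P[4]: 46 + 17 = 63
  P[5]: 48 + 17 = 65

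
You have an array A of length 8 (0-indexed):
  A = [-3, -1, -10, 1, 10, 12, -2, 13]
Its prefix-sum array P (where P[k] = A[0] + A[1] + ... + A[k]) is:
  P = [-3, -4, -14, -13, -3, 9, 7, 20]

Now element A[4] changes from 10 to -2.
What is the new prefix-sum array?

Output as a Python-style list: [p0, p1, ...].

Answer: [-3, -4, -14, -13, -15, -3, -5, 8]

Derivation:
Change: A[4] 10 -> -2, delta = -12
P[k] for k < 4: unchanged (A[4] not included)
P[k] for k >= 4: shift by delta = -12
  P[0] = -3 + 0 = -3
  P[1] = -4 + 0 = -4
  P[2] = -14 + 0 = -14
  P[3] = -13 + 0 = -13
  P[4] = -3 + -12 = -15
  P[5] = 9 + -12 = -3
  P[6] = 7 + -12 = -5
  P[7] = 20 + -12 = 8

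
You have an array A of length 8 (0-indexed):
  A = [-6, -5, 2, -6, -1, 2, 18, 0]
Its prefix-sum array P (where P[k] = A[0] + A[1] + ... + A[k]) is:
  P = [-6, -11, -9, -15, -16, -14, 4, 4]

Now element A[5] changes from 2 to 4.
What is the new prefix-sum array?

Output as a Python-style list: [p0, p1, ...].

Answer: [-6, -11, -9, -15, -16, -12, 6, 6]

Derivation:
Change: A[5] 2 -> 4, delta = 2
P[k] for k < 5: unchanged (A[5] not included)
P[k] for k >= 5: shift by delta = 2
  P[0] = -6 + 0 = -6
  P[1] = -11 + 0 = -11
  P[2] = -9 + 0 = -9
  P[3] = -15 + 0 = -15
  P[4] = -16 + 0 = -16
  P[5] = -14 + 2 = -12
  P[6] = 4 + 2 = 6
  P[7] = 4 + 2 = 6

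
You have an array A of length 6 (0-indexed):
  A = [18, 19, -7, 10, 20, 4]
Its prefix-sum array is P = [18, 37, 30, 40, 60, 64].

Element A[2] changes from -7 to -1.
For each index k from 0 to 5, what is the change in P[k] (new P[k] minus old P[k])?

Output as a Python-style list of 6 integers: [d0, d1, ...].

Element change: A[2] -7 -> -1, delta = 6
For k < 2: P[k] unchanged, delta_P[k] = 0
For k >= 2: P[k] shifts by exactly 6
Delta array: [0, 0, 6, 6, 6, 6]

Answer: [0, 0, 6, 6, 6, 6]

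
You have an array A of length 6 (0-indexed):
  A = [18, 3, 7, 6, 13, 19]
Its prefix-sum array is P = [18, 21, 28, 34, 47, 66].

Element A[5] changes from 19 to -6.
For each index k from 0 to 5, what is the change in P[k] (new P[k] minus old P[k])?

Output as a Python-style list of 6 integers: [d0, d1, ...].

Element change: A[5] 19 -> -6, delta = -25
For k < 5: P[k] unchanged, delta_P[k] = 0
For k >= 5: P[k] shifts by exactly -25
Delta array: [0, 0, 0, 0, 0, -25]

Answer: [0, 0, 0, 0, 0, -25]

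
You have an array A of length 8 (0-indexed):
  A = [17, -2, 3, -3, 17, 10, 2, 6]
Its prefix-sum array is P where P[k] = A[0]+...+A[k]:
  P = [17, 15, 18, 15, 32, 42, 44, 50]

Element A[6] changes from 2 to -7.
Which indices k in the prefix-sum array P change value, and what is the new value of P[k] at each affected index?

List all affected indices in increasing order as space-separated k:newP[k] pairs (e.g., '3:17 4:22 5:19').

Answer: 6:35 7:41

Derivation:
P[k] = A[0] + ... + A[k]
P[k] includes A[6] iff k >= 6
Affected indices: 6, 7, ..., 7; delta = -9
  P[6]: 44 + -9 = 35
  P[7]: 50 + -9 = 41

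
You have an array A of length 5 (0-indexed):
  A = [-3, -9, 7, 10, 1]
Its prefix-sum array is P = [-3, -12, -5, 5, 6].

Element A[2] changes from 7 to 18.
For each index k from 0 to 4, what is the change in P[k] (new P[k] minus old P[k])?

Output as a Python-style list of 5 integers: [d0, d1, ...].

Element change: A[2] 7 -> 18, delta = 11
For k < 2: P[k] unchanged, delta_P[k] = 0
For k >= 2: P[k] shifts by exactly 11
Delta array: [0, 0, 11, 11, 11]

Answer: [0, 0, 11, 11, 11]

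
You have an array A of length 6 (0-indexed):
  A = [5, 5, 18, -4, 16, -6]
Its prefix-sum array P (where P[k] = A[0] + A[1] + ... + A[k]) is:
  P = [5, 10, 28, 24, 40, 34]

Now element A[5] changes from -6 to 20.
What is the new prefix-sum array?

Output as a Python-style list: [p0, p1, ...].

Answer: [5, 10, 28, 24, 40, 60]

Derivation:
Change: A[5] -6 -> 20, delta = 26
P[k] for k < 5: unchanged (A[5] not included)
P[k] for k >= 5: shift by delta = 26
  P[0] = 5 + 0 = 5
  P[1] = 10 + 0 = 10
  P[2] = 28 + 0 = 28
  P[3] = 24 + 0 = 24
  P[4] = 40 + 0 = 40
  P[5] = 34 + 26 = 60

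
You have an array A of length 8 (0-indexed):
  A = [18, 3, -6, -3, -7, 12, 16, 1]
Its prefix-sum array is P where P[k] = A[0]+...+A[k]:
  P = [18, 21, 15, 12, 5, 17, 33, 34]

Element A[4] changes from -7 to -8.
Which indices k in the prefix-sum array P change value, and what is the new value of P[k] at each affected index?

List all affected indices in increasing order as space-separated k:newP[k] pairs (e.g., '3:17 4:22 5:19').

P[k] = A[0] + ... + A[k]
P[k] includes A[4] iff k >= 4
Affected indices: 4, 5, ..., 7; delta = -1
  P[4]: 5 + -1 = 4
  P[5]: 17 + -1 = 16
  P[6]: 33 + -1 = 32
  P[7]: 34 + -1 = 33

Answer: 4:4 5:16 6:32 7:33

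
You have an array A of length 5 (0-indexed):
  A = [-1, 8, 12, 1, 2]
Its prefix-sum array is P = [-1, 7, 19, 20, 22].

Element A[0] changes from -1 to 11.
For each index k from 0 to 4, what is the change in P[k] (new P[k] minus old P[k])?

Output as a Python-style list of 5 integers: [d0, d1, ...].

Element change: A[0] -1 -> 11, delta = 12
For k < 0: P[k] unchanged, delta_P[k] = 0
For k >= 0: P[k] shifts by exactly 12
Delta array: [12, 12, 12, 12, 12]

Answer: [12, 12, 12, 12, 12]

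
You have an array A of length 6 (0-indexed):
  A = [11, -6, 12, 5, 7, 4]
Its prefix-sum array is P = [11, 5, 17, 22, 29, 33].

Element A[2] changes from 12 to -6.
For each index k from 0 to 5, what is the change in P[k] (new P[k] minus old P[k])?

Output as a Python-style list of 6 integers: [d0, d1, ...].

Element change: A[2] 12 -> -6, delta = -18
For k < 2: P[k] unchanged, delta_P[k] = 0
For k >= 2: P[k] shifts by exactly -18
Delta array: [0, 0, -18, -18, -18, -18]

Answer: [0, 0, -18, -18, -18, -18]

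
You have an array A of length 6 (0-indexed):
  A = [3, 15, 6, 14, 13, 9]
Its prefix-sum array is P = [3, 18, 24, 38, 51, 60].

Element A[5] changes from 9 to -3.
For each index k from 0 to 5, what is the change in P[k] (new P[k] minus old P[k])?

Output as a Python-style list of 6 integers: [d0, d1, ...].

Answer: [0, 0, 0, 0, 0, -12]

Derivation:
Element change: A[5] 9 -> -3, delta = -12
For k < 5: P[k] unchanged, delta_P[k] = 0
For k >= 5: P[k] shifts by exactly -12
Delta array: [0, 0, 0, 0, 0, -12]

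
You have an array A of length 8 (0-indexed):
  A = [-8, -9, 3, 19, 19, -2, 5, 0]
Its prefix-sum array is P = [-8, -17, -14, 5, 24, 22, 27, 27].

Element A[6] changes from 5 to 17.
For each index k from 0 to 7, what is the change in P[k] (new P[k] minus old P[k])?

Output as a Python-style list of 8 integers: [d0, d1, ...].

Element change: A[6] 5 -> 17, delta = 12
For k < 6: P[k] unchanged, delta_P[k] = 0
For k >= 6: P[k] shifts by exactly 12
Delta array: [0, 0, 0, 0, 0, 0, 12, 12]

Answer: [0, 0, 0, 0, 0, 0, 12, 12]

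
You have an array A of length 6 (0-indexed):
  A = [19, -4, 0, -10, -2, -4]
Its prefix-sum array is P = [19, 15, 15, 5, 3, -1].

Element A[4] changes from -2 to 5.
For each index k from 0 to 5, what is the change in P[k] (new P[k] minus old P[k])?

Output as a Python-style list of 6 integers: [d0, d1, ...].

Answer: [0, 0, 0, 0, 7, 7]

Derivation:
Element change: A[4] -2 -> 5, delta = 7
For k < 4: P[k] unchanged, delta_P[k] = 0
For k >= 4: P[k] shifts by exactly 7
Delta array: [0, 0, 0, 0, 7, 7]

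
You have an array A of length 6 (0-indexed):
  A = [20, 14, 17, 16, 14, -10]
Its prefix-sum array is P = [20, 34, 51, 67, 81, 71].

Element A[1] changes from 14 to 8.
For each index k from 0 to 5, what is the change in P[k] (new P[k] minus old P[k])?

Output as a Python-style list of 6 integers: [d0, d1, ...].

Element change: A[1] 14 -> 8, delta = -6
For k < 1: P[k] unchanged, delta_P[k] = 0
For k >= 1: P[k] shifts by exactly -6
Delta array: [0, -6, -6, -6, -6, -6]

Answer: [0, -6, -6, -6, -6, -6]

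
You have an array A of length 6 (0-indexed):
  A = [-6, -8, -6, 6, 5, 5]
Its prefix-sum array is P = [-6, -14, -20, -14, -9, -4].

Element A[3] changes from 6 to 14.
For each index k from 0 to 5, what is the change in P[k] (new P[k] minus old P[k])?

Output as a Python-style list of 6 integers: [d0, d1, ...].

Answer: [0, 0, 0, 8, 8, 8]

Derivation:
Element change: A[3] 6 -> 14, delta = 8
For k < 3: P[k] unchanged, delta_P[k] = 0
For k >= 3: P[k] shifts by exactly 8
Delta array: [0, 0, 0, 8, 8, 8]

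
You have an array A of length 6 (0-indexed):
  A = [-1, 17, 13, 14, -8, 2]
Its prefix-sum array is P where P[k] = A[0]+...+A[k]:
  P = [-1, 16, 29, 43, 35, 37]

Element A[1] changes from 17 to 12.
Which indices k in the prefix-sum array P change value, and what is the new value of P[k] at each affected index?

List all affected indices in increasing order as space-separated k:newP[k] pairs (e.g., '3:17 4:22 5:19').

P[k] = A[0] + ... + A[k]
P[k] includes A[1] iff k >= 1
Affected indices: 1, 2, ..., 5; delta = -5
  P[1]: 16 + -5 = 11
  P[2]: 29 + -5 = 24
  P[3]: 43 + -5 = 38
  P[4]: 35 + -5 = 30
  P[5]: 37 + -5 = 32

Answer: 1:11 2:24 3:38 4:30 5:32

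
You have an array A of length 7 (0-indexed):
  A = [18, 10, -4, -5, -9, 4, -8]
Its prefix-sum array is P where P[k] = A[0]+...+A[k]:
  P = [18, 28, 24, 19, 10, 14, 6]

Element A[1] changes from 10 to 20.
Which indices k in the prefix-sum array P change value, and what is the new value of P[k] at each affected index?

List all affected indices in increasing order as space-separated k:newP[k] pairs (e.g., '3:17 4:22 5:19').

P[k] = A[0] + ... + A[k]
P[k] includes A[1] iff k >= 1
Affected indices: 1, 2, ..., 6; delta = 10
  P[1]: 28 + 10 = 38
  P[2]: 24 + 10 = 34
  P[3]: 19 + 10 = 29
  P[4]: 10 + 10 = 20
  P[5]: 14 + 10 = 24
  P[6]: 6 + 10 = 16

Answer: 1:38 2:34 3:29 4:20 5:24 6:16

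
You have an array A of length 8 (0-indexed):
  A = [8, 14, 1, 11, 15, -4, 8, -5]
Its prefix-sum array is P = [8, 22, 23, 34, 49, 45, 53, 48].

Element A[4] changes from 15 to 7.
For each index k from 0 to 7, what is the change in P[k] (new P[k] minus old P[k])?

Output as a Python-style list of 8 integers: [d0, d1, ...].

Answer: [0, 0, 0, 0, -8, -8, -8, -8]

Derivation:
Element change: A[4] 15 -> 7, delta = -8
For k < 4: P[k] unchanged, delta_P[k] = 0
For k >= 4: P[k] shifts by exactly -8
Delta array: [0, 0, 0, 0, -8, -8, -8, -8]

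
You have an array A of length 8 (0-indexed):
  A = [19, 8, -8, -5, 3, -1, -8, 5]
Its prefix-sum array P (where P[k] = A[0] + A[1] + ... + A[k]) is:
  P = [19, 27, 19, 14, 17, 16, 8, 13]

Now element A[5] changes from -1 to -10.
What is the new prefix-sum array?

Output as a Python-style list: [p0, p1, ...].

Answer: [19, 27, 19, 14, 17, 7, -1, 4]

Derivation:
Change: A[5] -1 -> -10, delta = -9
P[k] for k < 5: unchanged (A[5] not included)
P[k] for k >= 5: shift by delta = -9
  P[0] = 19 + 0 = 19
  P[1] = 27 + 0 = 27
  P[2] = 19 + 0 = 19
  P[3] = 14 + 0 = 14
  P[4] = 17 + 0 = 17
  P[5] = 16 + -9 = 7
  P[6] = 8 + -9 = -1
  P[7] = 13 + -9 = 4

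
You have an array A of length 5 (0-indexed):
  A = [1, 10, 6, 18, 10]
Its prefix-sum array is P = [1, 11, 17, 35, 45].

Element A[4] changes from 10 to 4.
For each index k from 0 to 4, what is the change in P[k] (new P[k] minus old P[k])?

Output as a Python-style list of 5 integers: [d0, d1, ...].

Element change: A[4] 10 -> 4, delta = -6
For k < 4: P[k] unchanged, delta_P[k] = 0
For k >= 4: P[k] shifts by exactly -6
Delta array: [0, 0, 0, 0, -6]

Answer: [0, 0, 0, 0, -6]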